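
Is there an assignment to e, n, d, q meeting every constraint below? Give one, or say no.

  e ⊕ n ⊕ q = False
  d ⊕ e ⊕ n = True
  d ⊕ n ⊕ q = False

e = False, n = True, d = False, q = True

e ⊕ n ⊕ q = F ⊕ T ⊕ T = False ✓
d ⊕ e ⊕ n = F ⊕ F ⊕ T = True ✓
d ⊕ n ⊕ q = F ⊕ T ⊕ T = False ✓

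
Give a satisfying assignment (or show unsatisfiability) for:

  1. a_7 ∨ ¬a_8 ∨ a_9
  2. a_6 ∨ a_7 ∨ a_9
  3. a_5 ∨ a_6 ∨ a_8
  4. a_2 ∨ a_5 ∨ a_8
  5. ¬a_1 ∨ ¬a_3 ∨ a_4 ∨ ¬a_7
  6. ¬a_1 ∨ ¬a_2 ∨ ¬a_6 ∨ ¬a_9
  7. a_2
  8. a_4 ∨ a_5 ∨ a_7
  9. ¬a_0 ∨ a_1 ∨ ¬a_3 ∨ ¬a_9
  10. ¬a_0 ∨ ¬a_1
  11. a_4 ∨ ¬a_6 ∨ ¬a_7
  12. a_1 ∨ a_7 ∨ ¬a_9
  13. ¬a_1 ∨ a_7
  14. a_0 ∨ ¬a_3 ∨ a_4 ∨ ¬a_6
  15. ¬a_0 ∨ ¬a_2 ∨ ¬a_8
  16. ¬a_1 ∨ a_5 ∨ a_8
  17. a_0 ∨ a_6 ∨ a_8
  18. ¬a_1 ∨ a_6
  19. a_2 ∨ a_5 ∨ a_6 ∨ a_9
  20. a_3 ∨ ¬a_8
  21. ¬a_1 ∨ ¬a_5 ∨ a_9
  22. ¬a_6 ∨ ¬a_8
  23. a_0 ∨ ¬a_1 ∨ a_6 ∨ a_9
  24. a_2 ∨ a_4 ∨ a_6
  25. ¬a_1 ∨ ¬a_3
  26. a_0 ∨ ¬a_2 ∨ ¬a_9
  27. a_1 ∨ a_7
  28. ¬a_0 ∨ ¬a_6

a_0 = True, a_1 = False, a_2 = True, a_3 = False, a_4 = False, a_5 = True, a_6 = False, a_7 = True, a_8 = False, a_9 = True

Unit clause (a_2) forces a_2 = True.
Set a_0 = True.
  then (¬a_0 ∨ ¬a_1) forces a_1 = False.
  then (¬a_0 ∨ ¬a_2 ∨ ¬a_8) forces a_8 = False.
  then (a_1 ∨ a_7) forces a_7 = True.
  then (¬a_0 ∨ ¬a_6) forces a_6 = False.
  then (a_5 ∨ a_6 ∨ a_8) forces a_5 = True.
Set a_3 = False.
Set a_4 = False.
Set a_9 = True.
All clauses satisfied.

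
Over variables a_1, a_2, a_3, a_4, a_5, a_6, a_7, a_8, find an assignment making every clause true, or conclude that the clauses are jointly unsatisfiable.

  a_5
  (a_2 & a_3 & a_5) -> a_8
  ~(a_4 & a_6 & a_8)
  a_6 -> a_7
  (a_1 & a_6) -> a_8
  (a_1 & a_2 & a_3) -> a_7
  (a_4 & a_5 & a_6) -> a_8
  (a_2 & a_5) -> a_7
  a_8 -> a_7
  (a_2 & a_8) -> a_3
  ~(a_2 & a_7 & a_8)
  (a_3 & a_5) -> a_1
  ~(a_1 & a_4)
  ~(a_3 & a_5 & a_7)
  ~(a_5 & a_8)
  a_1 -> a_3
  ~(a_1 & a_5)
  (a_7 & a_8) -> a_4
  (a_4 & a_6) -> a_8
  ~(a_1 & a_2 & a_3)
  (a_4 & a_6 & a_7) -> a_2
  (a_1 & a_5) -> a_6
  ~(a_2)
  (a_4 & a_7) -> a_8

Unit clause (a_5) forces a_5 = True.
Unit clause (~a_2) forces a_2 = False.
In (~a_1 | ~a_5) only ~a_1 is left, so a_1 = False.
In (~a_5 | ~a_8) only ~a_8 is left, so a_8 = False.
In (a_1 | ~a_3 | ~a_5) only ~a_3 is left, so a_3 = False.
Set a_4 = True.
  then (~a_4 | ~a_6 | a_8) forces a_6 = False.
  then (~a_4 | ~a_7 | a_8) forces a_7 = False.
All clauses satisfied.

a_1 = False, a_2 = False, a_3 = False, a_4 = True, a_5 = True, a_6 = False, a_7 = False, a_8 = False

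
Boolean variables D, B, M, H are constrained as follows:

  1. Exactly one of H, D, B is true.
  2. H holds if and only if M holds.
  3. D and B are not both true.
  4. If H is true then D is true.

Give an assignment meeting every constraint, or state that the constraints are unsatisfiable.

D = True; B = False; M = False; H = False

  (1) {H, D, B}: 1 true — exactly one ✓
  (2) H=F, M=F — same ✓
  (3) D=T, B=F — not both ✓
  (4) H=F ⇒ D: vacuous ✓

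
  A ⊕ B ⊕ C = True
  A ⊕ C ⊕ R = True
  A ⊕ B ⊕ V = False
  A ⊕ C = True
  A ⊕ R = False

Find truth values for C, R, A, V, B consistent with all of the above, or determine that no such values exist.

C: True; R: False; A: False; V: False; B: False

A ⊕ B ⊕ C = F ⊕ F ⊕ T = True ✓
A ⊕ C ⊕ R = F ⊕ T ⊕ F = True ✓
A ⊕ B ⊕ V = F ⊕ F ⊕ F = False ✓
A ⊕ C = F ⊕ T = True ✓
A ⊕ R = F ⊕ F = False ✓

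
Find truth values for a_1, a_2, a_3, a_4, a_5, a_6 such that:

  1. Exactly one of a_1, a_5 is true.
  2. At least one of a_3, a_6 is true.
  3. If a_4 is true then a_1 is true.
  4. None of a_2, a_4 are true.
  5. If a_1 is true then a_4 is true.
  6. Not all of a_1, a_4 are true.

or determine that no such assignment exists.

a_1 = False, a_2 = False, a_3 = False, a_4 = False, a_5 = True, a_6 = True

  (1) {a_1, a_5}: 1 true — exactly one ✓
  (2) {a_3, a_6}: 1 true — at least one ✓
  (3) a_4=F ⇒ a_1: vacuous ✓
  (4) {a_2, a_4}: 0 true — none ✓
  (5) a_1=F ⇒ a_4: vacuous ✓
  (6) {a_1, a_4}: 0/2 true — not all ✓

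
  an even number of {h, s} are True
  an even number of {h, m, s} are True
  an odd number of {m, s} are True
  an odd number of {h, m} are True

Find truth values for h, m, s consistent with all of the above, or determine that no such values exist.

h=T, m=F, s=T

{h, s}: 2 true → even ✓
{h, m, s}: 2 true → even ✓
{m, s}: 1 true → odd ✓
{h, m}: 1 true → odd ✓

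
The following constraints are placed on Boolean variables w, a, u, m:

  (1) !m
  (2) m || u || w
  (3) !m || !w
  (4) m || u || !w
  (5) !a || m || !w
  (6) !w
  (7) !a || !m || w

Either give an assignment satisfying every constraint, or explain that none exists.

Unit clause (!m) forces m = False.
Unit clause (!w) forces w = False.
In (m || u || w) only u is left, so u = True.
Set a = True.
Check each clause:
  (!m): !m holds.
  (m || u || w): u holds.
  (!m || !w): !m holds.
  (m || u || !w): u holds.
  (!a || m || !w): !w holds.
  (!w): !w holds.
  (!a || !m || w): !m holds.
All clauses satisfied.

w=F, a=T, u=T, m=F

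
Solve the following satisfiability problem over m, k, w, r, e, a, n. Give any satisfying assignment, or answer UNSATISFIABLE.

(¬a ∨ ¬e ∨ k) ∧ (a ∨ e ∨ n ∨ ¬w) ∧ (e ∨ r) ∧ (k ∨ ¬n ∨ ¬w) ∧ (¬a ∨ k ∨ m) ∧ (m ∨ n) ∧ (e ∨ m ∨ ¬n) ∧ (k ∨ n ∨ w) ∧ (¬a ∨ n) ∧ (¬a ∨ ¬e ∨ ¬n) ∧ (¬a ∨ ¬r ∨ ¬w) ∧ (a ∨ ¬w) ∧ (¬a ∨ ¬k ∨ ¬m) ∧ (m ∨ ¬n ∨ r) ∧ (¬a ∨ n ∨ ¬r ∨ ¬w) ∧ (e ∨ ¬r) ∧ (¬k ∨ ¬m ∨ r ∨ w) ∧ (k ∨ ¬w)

Set m = True.
Set k = True.
  then (¬a ∨ ¬k ∨ ¬m) forces a = False.
  then (a ∨ ¬w) forces w = False.
  then (¬k ∨ ¬m ∨ r ∨ w) forces r = True.
  then (e ∨ ¬r) forces e = True.
Set n = True.
All clauses satisfied.

m = True, k = True, w = False, r = True, e = True, a = False, n = True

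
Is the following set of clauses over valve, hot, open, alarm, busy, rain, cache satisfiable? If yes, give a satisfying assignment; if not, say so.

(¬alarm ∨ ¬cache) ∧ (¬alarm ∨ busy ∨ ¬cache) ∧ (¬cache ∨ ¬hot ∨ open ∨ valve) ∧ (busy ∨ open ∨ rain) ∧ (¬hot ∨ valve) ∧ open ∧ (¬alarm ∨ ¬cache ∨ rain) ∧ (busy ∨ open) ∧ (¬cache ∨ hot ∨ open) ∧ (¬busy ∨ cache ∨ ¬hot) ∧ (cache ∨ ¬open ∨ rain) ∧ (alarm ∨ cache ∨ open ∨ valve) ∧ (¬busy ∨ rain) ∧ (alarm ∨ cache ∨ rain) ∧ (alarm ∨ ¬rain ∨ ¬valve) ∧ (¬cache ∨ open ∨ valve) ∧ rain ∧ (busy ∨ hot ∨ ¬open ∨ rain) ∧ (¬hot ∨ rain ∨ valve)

Unit clause (open) forces open = True.
Unit clause (rain) forces rain = True.
Set valve = False.
  then (¬hot ∨ valve) forces hot = False.
Set alarm = False.
Set busy = False.
Set cache = True.
All clauses satisfied.

valve=F; hot=F; open=T; alarm=F; busy=F; rain=T; cache=T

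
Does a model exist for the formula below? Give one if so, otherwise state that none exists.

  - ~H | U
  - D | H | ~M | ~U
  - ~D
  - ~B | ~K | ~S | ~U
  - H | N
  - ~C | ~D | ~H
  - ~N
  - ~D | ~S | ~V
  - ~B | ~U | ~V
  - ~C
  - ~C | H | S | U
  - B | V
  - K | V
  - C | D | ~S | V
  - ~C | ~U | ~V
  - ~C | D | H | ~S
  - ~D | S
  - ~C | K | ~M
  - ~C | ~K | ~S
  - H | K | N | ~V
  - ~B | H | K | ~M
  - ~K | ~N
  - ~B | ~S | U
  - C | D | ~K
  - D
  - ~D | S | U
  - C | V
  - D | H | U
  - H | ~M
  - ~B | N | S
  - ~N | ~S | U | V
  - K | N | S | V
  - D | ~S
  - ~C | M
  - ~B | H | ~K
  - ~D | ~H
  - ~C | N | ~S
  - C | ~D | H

Case D = True:
  Clause (~D) is falsified — contradiction.
Case D = False:
  Clause (D) is falsified — contradiction.
Both cases fail, so the formula is unsatisfiable.

No satisfying assignment exists.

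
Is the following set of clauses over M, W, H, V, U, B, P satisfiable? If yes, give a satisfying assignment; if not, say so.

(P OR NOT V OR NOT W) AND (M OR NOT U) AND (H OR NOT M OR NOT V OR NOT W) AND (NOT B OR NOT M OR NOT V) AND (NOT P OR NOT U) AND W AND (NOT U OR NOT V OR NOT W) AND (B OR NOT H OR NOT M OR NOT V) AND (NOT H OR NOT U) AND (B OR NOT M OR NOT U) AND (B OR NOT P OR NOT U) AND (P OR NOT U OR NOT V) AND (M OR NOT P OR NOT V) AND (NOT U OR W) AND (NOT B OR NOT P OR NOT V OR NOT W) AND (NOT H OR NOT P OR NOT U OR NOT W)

Unit clause (W) forces W = True.
Set M = False.
  then (M OR NOT U) forces U = False.
Set H = False.
Try V = True:
  (P OR NOT V OR NOT W) forces P = True.
  clause (M OR NOT P OR NOT V) is falsified — backtrack.
So V = False.
Set B = False.
Set P = False.
All clauses satisfied.

M=F, W=T, H=F, V=F, U=F, B=F, P=F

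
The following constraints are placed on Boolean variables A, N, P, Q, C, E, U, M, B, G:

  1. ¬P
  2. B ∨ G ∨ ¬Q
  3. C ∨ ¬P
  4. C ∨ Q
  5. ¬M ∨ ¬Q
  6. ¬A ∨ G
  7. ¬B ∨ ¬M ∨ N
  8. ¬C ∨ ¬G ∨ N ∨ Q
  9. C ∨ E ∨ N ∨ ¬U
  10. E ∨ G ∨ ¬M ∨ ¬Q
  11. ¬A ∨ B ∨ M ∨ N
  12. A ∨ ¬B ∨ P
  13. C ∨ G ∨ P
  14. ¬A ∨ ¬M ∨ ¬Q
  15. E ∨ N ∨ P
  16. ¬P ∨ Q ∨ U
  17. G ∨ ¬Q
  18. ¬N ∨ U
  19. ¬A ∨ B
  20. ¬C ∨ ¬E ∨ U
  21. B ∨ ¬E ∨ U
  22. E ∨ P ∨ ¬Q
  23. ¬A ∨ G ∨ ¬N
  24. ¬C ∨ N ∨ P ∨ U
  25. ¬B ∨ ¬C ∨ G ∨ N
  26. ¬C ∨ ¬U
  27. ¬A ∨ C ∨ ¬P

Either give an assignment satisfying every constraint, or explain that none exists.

Unit clause (¬P) forces P = False.
Set A = False.
  then (A ∨ ¬B ∨ P) forces B = False.
Set N = False.
  then (E ∨ N ∨ P) forces E = True.
  then (B ∨ ¬E ∨ U) forces U = True.
  then (¬C ∨ ¬U) forces C = False.
  then (C ∨ Q) forces Q = True.
  then (¬M ∨ ¬Q) forces M = False.
  then (C ∨ G ∨ P) forces G = True.
All clauses satisfied.

A = False, N = False, P = False, Q = True, C = False, E = True, U = True, M = False, B = False, G = True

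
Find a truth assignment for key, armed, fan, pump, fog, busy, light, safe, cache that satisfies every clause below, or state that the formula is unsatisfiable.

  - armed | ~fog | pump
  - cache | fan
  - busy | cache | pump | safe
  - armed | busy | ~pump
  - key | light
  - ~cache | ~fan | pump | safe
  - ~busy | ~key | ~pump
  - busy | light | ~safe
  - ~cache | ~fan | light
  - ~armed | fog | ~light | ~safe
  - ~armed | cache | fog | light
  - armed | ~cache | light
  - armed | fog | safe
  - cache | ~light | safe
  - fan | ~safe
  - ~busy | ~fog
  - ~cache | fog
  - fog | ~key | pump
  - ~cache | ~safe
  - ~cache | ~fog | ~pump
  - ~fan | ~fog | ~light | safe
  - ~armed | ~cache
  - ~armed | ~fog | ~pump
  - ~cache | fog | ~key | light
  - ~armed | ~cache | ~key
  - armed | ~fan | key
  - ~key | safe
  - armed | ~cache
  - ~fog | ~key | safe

Set key = True.
  then (~key | safe) forces safe = True.
  then (fan | ~safe) forces fan = True.
  then (~cache | ~safe) forces cache = False.
Set armed = True.
Try pump = True:
  (~busy | ~key | ~pump) forces busy = False.
  (busy | light | ~safe) forces light = True.
  (~armed | fog | ~light | ~safe) forces fog = True.
  clause (~armed | ~fog | ~pump) is falsified — backtrack.
So pump = False.
  then (fog | ~key | pump) forces fog = True.
  then (~busy | ~fog) forces busy = False.
  then (busy | light | ~safe) forces light = True.
All clauses satisfied.

key = True; armed = True; fan = True; pump = False; fog = True; busy = False; light = True; safe = True; cache = False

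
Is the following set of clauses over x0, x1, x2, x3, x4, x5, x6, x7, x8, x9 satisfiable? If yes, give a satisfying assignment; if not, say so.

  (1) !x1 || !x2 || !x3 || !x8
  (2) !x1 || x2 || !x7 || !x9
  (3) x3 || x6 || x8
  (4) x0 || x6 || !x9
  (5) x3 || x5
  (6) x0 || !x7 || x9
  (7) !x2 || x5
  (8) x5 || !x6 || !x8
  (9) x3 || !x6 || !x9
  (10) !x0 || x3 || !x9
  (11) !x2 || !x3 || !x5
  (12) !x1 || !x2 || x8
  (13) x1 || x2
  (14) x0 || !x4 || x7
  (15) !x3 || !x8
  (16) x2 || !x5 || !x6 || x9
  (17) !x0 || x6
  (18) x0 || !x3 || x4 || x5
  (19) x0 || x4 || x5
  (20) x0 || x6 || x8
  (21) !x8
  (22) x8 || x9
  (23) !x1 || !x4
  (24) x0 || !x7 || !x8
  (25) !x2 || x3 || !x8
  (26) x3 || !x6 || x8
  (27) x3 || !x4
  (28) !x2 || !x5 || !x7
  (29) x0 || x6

x0 = False, x1 = True, x2 = False, x3 = True, x4 = False, x5 = True, x6 = True, x7 = False, x8 = False, x9 = True

Unit clause (!x8) forces x8 = False.
In (x8 || x9) only x9 is left, so x9 = True.
Set x0 = False.
  then (x0 || x6 || !x9) forces x6 = True.
  then (x3 || !x6 || !x9) forces x3 = True.
Try x1 = False:
  (x1 || x2) forces x2 = True.
  (!x2 || x5) forces x5 = True.
  clause (!x2 || !x3 || !x5) is falsified — backtrack.
So x1 = True.
  then (!x1 || !x2 || x8) forces x2 = False.
  then (!x1 || !x4) forces x4 = False.
  then (!x1 || x2 || !x7 || !x9) forces x7 = False.
  then (x0 || !x3 || x4 || x5) forces x5 = True.
All clauses satisfied.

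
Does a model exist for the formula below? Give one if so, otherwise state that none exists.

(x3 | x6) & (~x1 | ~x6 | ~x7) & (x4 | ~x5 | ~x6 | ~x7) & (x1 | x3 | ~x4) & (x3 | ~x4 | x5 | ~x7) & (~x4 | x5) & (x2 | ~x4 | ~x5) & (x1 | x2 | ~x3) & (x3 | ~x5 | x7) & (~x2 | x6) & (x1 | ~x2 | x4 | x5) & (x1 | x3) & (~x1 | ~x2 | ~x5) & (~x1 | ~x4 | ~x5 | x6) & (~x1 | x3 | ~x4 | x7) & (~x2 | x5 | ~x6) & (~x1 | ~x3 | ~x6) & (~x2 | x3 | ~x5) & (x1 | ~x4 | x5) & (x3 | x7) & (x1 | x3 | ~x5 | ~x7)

Set x1 = True.
Try x2 = True:
  (~x2 | x6) forces x6 = True.
  (~x1 | ~x6 | ~x7) forces x7 = False.
  (~x1 | ~x2 | ~x5) forces x5 = False.
  clause (~x2 | x5 | ~x6) is falsified — backtrack.
So x2 = False.
Try x3 = False:
  (x3 | x6) forces x6 = True.
  (~x1 | ~x6 | ~x7) forces x7 = False.
  clause (x3 | x7) is falsified — backtrack.
So x3 = True.
  then (~x1 | ~x3 | ~x6) forces x6 = False.
Set x4 = False.
Set x5 = False.
Set x7 = True.
All clauses satisfied.

x1 = True; x2 = False; x3 = True; x4 = False; x5 = False; x6 = False; x7 = True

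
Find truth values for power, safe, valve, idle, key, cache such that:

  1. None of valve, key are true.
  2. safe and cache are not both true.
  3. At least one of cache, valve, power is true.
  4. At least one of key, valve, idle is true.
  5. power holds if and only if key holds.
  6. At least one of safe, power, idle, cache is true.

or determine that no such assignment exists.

power = False, safe = False, valve = False, idle = True, key = False, cache = True

  (1) {valve, key}: 0 true — none ✓
  (2) safe=F, cache=T — not both ✓
  (3) {cache, valve, power}: 1 true — at least one ✓
  (4) {key, valve, idle}: 1 true — at least one ✓
  (5) power=F, key=F — same ✓
  (6) {safe, power, idle, cache}: 2 true — at least one ✓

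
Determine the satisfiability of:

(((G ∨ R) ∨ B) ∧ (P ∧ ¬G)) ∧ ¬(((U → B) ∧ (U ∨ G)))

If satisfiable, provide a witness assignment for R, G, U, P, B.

R=T, G=F, U=F, P=T, B=T

  ((G ∨ R) ∨ B) ∧ (P ∧ ¬G) = True
    (G ∨ R) ∨ B = True
      G ∨ R = True
    P ∧ ¬G = True
      ¬G = True
  ¬(((U → B) ∧ (U ∨ G))) = True
    (U → B) ∧ (U ∨ G) = False
      U → B = True
      U ∨ G = False
Both conjuncts True, so the formula holds.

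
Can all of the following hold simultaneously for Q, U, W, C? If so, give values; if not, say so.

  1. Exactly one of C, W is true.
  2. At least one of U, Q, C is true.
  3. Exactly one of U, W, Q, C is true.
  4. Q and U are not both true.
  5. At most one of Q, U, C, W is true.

Q = False; U = False; W = False; C = True

  (1) {C, W}: 1 true — exactly one ✓
  (2) {U, Q, C}: 1 true — at least one ✓
  (3) {U, W, Q, C}: 1 true — exactly one ✓
  (4) Q=F, U=F — not both ✓
  (5) {Q, U, C, W}: 1 true — at most one ✓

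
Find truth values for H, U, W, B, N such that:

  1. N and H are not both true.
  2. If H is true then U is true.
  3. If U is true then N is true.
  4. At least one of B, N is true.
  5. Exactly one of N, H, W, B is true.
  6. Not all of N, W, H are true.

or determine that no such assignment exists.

H=F; U=F; W=F; B=T; N=F

  (1) N=F, H=F — not both ✓
  (2) H=F ⇒ U: vacuous ✓
  (3) U=F ⇒ N: vacuous ✓
  (4) {B, N}: 1 true — at least one ✓
  (5) {N, H, W, B}: 1 true — exactly one ✓
  (6) {N, W, H}: 0/3 true — not all ✓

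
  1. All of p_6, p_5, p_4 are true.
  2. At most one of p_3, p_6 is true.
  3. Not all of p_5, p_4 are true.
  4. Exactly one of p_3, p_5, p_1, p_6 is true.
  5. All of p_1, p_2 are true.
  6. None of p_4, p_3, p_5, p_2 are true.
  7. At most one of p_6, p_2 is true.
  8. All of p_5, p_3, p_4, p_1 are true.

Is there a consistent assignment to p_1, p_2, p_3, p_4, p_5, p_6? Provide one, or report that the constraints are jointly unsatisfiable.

Case p_2 = True:
  Constraint (6) is violated (p_2=T) — contradiction.
Case p_2 = False:
  Constraint (5) is violated (p_2=F) — contradiction.
Both cases fail — unsatisfiable.

UNSATISFIABLE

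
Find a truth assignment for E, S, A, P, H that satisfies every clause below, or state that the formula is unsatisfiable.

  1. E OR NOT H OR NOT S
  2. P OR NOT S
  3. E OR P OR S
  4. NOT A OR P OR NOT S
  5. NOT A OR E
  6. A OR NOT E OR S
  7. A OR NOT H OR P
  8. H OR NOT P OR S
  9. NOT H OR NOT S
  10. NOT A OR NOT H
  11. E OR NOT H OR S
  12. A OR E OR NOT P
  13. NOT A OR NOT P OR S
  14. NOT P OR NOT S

E=T, S=F, A=T, P=F, H=F

Try E = False:
  (NOT A OR E) forces A = False.
  (A OR E OR NOT P) forces P = False.
  (P OR NOT S) forces S = False.
  clause (E OR P OR S) is falsified — backtrack.
So E = True.
Try S = True:
  (P OR NOT S) forces P = True.
  clause (NOT P OR NOT S) is falsified — backtrack.
So S = False.
  then (A OR NOT E OR S) forces A = True.
  then (NOT A OR NOT H) forces H = False.
  then (NOT A OR NOT P OR S) forces P = False.
All clauses satisfied.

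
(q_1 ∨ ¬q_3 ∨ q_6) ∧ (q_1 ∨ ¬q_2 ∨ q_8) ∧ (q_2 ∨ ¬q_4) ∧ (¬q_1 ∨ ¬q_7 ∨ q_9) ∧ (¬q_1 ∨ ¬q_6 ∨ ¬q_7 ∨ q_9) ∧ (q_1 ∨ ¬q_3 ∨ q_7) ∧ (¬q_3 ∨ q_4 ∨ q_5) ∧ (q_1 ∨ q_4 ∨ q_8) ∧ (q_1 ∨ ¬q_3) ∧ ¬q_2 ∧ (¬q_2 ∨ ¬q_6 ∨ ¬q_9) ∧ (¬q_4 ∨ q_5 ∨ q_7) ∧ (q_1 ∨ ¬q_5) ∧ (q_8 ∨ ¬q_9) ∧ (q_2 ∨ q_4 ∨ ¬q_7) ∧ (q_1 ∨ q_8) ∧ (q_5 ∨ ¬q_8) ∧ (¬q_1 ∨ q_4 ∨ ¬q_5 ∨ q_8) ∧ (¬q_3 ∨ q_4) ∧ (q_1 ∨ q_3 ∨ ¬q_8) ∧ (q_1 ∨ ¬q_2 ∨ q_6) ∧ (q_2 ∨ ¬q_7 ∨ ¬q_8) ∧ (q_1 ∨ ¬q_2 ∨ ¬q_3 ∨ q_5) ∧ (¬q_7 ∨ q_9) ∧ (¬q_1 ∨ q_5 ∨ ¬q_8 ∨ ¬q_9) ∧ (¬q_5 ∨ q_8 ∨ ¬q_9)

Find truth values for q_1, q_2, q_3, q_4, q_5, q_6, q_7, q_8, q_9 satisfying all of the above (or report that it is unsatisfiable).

Unit clause (¬q_2) forces q_2 = False.
In (q_2 ∨ ¬q_4) only ¬q_4 is left, so q_4 = False.
In (q_2 ∨ q_4 ∨ ¬q_7) only ¬q_7 is left, so q_7 = False.
In (¬q_3 ∨ q_4) only ¬q_3 is left, so q_3 = False.
Try q_1 = False:
  (q_1 ∨ q_4 ∨ q_8) forces q_8 = True.
  clause (q_1 ∨ q_3 ∨ ¬q_8) is falsified — backtrack.
So q_1 = True.
Set q_5 = False.
  then (q_5 ∨ ¬q_8) forces q_8 = False.
  then (q_8 ∨ ¬q_9) forces q_9 = False.
Set q_6 = True.
All clauses satisfied.

q_1 = True, q_2 = False, q_3 = False, q_4 = False, q_5 = False, q_6 = True, q_7 = False, q_8 = False, q_9 = False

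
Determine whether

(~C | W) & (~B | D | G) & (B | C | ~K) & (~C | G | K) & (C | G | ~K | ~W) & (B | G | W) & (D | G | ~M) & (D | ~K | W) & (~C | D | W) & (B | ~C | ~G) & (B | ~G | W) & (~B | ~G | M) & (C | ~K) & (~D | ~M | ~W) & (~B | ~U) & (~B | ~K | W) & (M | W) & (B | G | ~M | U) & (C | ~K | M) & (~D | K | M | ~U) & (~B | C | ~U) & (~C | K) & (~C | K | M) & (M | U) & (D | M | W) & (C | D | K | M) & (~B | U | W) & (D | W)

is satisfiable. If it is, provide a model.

K = True, G = False, B = False, W = True, M = False, C = True, U = True, D = True

Set K = True.
  then (C | ~K) forces C = True.
  then (~C | W) forces W = True.
Set G = False.
Try B = True:
  (~B | D | G) forces D = True.
  (~D | ~M | ~W) forces M = False.
  (~B | ~U) forces U = False.
  clause (M | U) is falsified — backtrack.
So B = False.
Try M = True:
  (D | G | ~M) forces D = True.
  clause (~D | ~M | ~W) is falsified — backtrack.
So M = False.
  then (M | U) forces U = True.
Set D = True.
All clauses satisfied.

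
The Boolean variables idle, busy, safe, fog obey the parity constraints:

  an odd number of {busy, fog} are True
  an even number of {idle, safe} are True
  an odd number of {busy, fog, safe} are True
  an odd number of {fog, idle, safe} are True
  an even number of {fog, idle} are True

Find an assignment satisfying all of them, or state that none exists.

Adding constraints 1, 3, 4, 5 mod 2: every variable appears an even number of times on the left, so the left side is 0.
But the right sides sum to 1 (mod 2). 0 ≠ 1 — the system is inconsistent.

Unsatisfiable — no assignment works.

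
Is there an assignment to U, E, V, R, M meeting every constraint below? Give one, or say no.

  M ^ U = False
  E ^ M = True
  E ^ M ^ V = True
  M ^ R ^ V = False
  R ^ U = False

U=F, E=T, V=F, R=F, M=F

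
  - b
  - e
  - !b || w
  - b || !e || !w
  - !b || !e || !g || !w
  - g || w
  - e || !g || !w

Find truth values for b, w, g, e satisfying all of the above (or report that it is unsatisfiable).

b = True, w = True, g = False, e = True

Unit clause (b) forces b = True.
Unit clause (e) forces e = True.
In (!b || w) only w is left, so w = True.
In (!b || !e || !g || !w) only !g is left, so g = False.
Check each clause:
  (b): b holds.
  (e): e holds.
  (!b || w): w holds.
  (b || !e || !w): b holds.
  (!b || !e || !g || !w): !g holds.
  (g || w): w holds.
  (e || !g || !w): e holds.
All clauses satisfied.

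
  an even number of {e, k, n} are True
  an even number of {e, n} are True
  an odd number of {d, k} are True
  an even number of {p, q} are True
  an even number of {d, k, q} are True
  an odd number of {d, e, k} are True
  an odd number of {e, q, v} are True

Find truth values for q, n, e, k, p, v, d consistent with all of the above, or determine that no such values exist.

q: True, n: False, e: False, k: False, p: True, v: False, d: True

{e, k, n}: 0 true → even ✓
{e, n}: 0 true → even ✓
{d, k}: 1 true → odd ✓
{p, q}: 2 true → even ✓
{d, k, q}: 2 true → even ✓
{d, e, k}: 1 true → odd ✓
{e, q, v}: 1 true → odd ✓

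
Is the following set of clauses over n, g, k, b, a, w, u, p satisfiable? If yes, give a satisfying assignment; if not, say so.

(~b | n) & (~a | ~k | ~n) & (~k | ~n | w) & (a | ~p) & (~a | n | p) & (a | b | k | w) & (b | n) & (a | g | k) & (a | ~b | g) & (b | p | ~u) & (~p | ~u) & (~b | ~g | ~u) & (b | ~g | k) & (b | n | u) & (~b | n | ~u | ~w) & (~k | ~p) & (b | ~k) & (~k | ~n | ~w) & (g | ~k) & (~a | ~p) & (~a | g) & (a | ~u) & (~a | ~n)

Try n = False:
  (~b | n) forces b = False.
  clause (b | n) is falsified — backtrack.
So n = True.
  then (~a | ~n) forces a = False.
  then (a | ~p) forces p = False.
  then (a | ~u) forces u = False.
Set g = True.
Set k = False.
  then (b | ~g | k) forces b = True.
Set w = True.
All clauses satisfied.

n=T, g=T, k=F, b=T, a=F, w=T, u=F, p=F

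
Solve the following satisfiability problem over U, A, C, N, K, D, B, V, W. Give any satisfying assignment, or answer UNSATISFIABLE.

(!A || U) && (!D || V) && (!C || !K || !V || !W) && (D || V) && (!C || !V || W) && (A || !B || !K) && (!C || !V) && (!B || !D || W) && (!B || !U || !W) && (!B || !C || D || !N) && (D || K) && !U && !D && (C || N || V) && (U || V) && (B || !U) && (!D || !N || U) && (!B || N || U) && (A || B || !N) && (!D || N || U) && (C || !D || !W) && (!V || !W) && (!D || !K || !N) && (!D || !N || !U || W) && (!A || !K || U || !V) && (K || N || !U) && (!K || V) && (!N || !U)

Unit clause (!U) forces U = False.
Unit clause (!D) forces D = False.
In (U || V) only V is left, so V = True.
In (!V || !W) only !W is left, so W = False.
In (!A || U) only !A is left, so A = False.
In (!C || !V || W) only !C is left, so C = False.
In (D || K) only K is left, so K = True.
In (A || !B || !K) only !B is left, so B = False.
In (A || B || !N) only !N is left, so N = False.
All clauses satisfied.

U: False, A: False, C: False, N: False, K: True, D: False, B: False, V: True, W: False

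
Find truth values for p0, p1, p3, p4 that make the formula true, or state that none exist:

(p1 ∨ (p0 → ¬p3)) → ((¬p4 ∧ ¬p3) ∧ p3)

p0=T, p1=F, p3=T, p4=T

  (p1 ∨ (p0 → ¬p3)) → ((¬p4 ∧ ¬p3) ∧ p3) = True
    p1 ∨ (p0 → ¬p3) = False
      p0 → ¬p3 = False
        ¬p3 = False
    (¬p4 ∧ ¬p3) ∧ p3 = False
      ¬p4 ∧ ¬p3 = False
        ¬p4 = False
        ¬p3 = False
The formula evaluates to True.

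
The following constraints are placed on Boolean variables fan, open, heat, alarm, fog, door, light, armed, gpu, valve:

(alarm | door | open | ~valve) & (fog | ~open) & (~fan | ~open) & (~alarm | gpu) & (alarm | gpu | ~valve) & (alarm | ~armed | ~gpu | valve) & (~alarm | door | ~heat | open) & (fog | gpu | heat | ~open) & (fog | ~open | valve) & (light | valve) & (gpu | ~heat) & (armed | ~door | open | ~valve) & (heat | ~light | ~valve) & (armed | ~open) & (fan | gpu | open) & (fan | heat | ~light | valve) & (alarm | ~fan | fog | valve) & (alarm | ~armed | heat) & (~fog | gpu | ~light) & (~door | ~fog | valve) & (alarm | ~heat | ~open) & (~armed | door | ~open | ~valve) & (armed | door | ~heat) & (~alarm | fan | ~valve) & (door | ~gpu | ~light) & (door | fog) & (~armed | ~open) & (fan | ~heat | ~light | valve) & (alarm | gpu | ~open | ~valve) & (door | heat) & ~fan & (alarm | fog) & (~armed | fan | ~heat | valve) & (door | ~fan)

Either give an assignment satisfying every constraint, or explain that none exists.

Unit clause (~fan) forces fan = False.
Try open = True:
  (fog | ~open) forces fog = True.
  (armed | ~open) forces armed = True.
  clause (~armed | ~open) is falsified — backtrack.
So open = False.
  then (fan | gpu | open) forces gpu = True.
Set heat = True.
Set alarm = False.
  then (alarm | fog) forces fog = True.
Set door = True.
  then (~door | ~fog | valve) forces valve = True.
  then (armed | ~door | open | ~valve) forces armed = True.
Set light = True.
All clauses satisfied.

fan=F, open=F, heat=T, alarm=F, fog=T, door=T, light=T, armed=T, gpu=T, valve=T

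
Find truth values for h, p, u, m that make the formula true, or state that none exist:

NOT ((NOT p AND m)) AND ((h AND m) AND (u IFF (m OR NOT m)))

h = True, p = True, u = True, m = True

  NOT ((NOT p AND m)) = True
    NOT p AND m = False
      NOT p = False
  (h AND m) AND (u IFF (m OR NOT m)) = True
    h AND m = True
    u IFF (m OR NOT m) = True
      m OR NOT m = True
        NOT m = False
Both conjuncts True, so the formula holds.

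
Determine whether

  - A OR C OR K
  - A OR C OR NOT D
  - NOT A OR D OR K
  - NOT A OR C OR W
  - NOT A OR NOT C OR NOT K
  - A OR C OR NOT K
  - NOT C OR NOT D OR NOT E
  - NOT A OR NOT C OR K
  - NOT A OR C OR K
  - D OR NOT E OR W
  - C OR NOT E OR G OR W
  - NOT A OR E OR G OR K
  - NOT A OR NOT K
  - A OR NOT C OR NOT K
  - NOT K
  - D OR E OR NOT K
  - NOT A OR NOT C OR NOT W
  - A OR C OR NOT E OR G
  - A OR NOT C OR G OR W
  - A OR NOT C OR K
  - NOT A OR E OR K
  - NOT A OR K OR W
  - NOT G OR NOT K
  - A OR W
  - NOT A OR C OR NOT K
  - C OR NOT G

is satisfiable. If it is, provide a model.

Case C = True:
  (NOT K) forces K = False.
  (NOT A OR NOT C OR K) forces A = False.
  Clause (A OR NOT C OR K) is falsified — contradiction.
Case C = False:
  (NOT K) forces K = False.
  (A OR C OR K) forces A = True.
  Clause (NOT A OR C OR K) is falsified — contradiction.
Both cases fail, so the formula is unsatisfiable.

Unsatisfiable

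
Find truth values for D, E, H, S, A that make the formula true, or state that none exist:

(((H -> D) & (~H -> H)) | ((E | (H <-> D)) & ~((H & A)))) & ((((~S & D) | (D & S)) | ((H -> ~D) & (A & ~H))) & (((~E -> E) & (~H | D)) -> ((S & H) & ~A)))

D = False, E = False, H = False, S = True, A = True

  ((H -> D) & (~H -> H)) | ((E | (H <-> D)) & ~((H & A))) = True
    (H -> D) & (~H -> H) = False
      H -> D = True
      ~H -> H = False
        ~H = True
    (E | (H <-> D)) & ~((H & A)) = True
      E | (H <-> D) = True
        H <-> D = True
      ~((H & A)) = True
        H & A = False
  (((~S & D) | (D & S)) | ((H -> ~D) & (A & ~H))) & (((~E -> E) & (~H | D)) -> ((S & H) & ~A)) = True
    ((~S & D) | (D & S)) | ((H -> ~D) & (A & ~H)) = True
      (~S & D) | (D & S) = False
        ~S & D = False
          ~S = False
        D & S = False
      (H -> ~D) & (A & ~H) = True
        H -> ~D = True
          ~D = True
        A & ~H = True
          ~H = True
    ((~E -> E) & (~H | D)) -> ((S & H) & ~A) = True
      (~E -> E) & (~H | D) = False
        ~E -> E = False
          ~E = True
        ~H | D = True
          ~H = True
      (S & H) & ~A = False
        S & H = False
        ~A = False
Both conjuncts True, so the formula holds.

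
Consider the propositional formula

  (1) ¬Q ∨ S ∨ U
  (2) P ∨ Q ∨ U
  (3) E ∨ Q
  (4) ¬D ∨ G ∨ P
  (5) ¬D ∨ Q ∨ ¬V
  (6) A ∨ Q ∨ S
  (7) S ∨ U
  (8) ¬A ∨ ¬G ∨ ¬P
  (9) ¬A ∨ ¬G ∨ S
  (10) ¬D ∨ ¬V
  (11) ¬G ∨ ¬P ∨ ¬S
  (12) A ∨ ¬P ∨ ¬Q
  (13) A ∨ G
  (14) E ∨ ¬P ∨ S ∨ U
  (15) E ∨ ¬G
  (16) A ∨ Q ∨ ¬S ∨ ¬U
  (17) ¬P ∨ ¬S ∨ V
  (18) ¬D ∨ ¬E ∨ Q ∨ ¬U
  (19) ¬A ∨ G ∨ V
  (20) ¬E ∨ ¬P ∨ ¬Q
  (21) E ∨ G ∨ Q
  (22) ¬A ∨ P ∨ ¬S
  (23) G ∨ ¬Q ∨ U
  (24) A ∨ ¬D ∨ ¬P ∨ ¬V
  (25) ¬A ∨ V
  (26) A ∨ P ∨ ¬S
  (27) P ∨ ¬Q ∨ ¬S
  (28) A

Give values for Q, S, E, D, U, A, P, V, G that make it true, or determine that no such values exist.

Q: False, S: False, E: True, D: False, U: True, A: True, P: False, V: True, G: False

Unit clause (A) forces A = True.
In (¬A ∨ V) only V is left, so V = True.
In (¬D ∨ ¬V) only ¬D is left, so D = False.
Set Q = False.
  then (E ∨ Q) forces E = True.
Set S = False.
  then (S ∨ U) forces U = True.
  then (¬A ∨ ¬G ∨ S) forces G = False.
Set P = False.
All clauses satisfied.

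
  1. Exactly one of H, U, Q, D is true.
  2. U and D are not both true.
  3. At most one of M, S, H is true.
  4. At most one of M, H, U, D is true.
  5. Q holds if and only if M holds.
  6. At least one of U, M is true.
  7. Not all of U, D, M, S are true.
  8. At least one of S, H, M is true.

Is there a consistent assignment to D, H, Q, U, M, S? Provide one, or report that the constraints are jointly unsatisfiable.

D: False, H: False, Q: True, U: False, M: True, S: False

  (1) {H, U, Q, D}: 1 true — exactly one ✓
  (2) U=F, D=F — not both ✓
  (3) {M, S, H}: 1 true — at most one ✓
  (4) {M, H, U, D}: 1 true — at most one ✓
  (5) Q=T, M=T — same ✓
  (6) {U, M}: 1 true — at least one ✓
  (7) {U, D, M, S}: 1/4 true — not all ✓
  (8) {S, H, M}: 1 true — at least one ✓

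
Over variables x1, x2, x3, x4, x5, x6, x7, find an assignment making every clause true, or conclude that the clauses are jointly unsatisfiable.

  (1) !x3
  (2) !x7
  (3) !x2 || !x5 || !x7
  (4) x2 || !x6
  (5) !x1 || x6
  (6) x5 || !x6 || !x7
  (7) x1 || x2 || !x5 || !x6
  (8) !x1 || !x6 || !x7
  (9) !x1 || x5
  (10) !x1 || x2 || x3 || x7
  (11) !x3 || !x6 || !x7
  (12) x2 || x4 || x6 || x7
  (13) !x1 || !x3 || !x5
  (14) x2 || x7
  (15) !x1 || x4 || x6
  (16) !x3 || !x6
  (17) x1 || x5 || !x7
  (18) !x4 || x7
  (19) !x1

x1 = False; x2 = True; x3 = False; x4 = False; x5 = True; x6 = True; x7 = False

Unit clause (!x3) forces x3 = False.
Unit clause (!x7) forces x7 = False.
In (x2 || x7) only x2 is left, so x2 = True.
In (!x4 || x7) only !x4 is left, so x4 = False.
Unit clause (!x1) forces x1 = False.
Set x5 = True.
Set x6 = True.
All clauses satisfied.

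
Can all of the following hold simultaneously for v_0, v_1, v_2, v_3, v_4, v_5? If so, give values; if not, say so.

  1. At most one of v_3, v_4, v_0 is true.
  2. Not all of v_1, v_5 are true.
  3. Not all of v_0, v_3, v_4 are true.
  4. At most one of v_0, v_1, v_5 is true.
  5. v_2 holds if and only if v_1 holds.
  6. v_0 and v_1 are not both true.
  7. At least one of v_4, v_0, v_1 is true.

v_0 = True, v_1 = False, v_2 = False, v_3 = False, v_4 = False, v_5 = False

  (1) {v_3, v_4, v_0}: 1 true — at most one ✓
  (2) {v_1, v_5}: 0/2 true — not all ✓
  (3) {v_0, v_3, v_4}: 1/3 true — not all ✓
  (4) {v_0, v_1, v_5}: 1 true — at most one ✓
  (5) v_2=F, v_1=F — same ✓
  (6) v_0=T, v_1=F — not both ✓
  (7) {v_4, v_0, v_1}: 1 true — at least one ✓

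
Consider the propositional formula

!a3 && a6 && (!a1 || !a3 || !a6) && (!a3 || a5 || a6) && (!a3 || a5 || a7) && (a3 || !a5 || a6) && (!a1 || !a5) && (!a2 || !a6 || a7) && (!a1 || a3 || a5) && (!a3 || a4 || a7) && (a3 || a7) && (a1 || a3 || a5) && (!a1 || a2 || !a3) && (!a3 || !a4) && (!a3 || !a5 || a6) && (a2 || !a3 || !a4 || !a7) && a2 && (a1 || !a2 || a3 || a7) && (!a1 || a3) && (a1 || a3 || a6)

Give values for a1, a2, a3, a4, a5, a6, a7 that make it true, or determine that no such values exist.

Unit clause (!a3) forces a3 = False.
Unit clause (a6) forces a6 = True.
In (a3 || a7) only a7 is left, so a7 = True.
Unit clause (a2) forces a2 = True.
In (!a1 || a3) only !a1 is left, so a1 = False.
In (a1 || a3 || a5) only a5 is left, so a5 = True.
Set a4 = True.
All clauses satisfied.

a1 = False; a2 = True; a3 = False; a4 = True; a5 = True; a6 = True; a7 = True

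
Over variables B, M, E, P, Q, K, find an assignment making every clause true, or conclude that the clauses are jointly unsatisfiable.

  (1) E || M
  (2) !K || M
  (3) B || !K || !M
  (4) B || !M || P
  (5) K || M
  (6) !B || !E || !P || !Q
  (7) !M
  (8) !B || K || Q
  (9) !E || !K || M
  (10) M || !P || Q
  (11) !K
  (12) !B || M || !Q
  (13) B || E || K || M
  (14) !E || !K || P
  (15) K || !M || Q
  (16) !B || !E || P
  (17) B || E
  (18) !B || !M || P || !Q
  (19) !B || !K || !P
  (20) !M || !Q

Unsatisfiable — no assignment works.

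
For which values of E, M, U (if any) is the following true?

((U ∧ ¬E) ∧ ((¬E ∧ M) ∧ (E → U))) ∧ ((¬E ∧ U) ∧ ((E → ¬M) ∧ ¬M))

No satisfying assignment exists.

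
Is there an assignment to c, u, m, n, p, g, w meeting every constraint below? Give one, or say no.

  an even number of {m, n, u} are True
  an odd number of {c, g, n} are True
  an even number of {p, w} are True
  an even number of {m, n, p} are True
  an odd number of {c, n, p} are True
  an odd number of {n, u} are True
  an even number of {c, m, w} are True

c=F, u=T, m=T, n=F, p=T, g=T, w=T

{m, n, u}: 2 true → even ✓
{c, g, n}: 1 true → odd ✓
{p, w}: 2 true → even ✓
{m, n, p}: 2 true → even ✓
{c, n, p}: 1 true → odd ✓
{n, u}: 1 true → odd ✓
{c, m, w}: 2 true → even ✓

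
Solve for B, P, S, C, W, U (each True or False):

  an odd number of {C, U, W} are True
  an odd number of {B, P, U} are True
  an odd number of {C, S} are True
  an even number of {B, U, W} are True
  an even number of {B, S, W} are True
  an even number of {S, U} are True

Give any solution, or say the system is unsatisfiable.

B: False, P: True, S: False, C: True, W: False, U: False

{C, U, W}: 1 true → odd ✓
{B, P, U}: 1 true → odd ✓
{C, S}: 1 true → odd ✓
{B, U, W}: 0 true → even ✓
{B, S, W}: 0 true → even ✓
{S, U}: 0 true → even ✓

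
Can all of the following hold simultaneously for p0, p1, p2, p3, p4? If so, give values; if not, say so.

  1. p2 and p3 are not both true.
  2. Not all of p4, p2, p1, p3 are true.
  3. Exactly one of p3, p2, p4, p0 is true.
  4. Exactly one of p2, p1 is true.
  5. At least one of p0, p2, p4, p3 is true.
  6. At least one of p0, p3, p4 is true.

p0: False, p1: True, p2: False, p3: True, p4: False

  (1) p2=F, p3=T — not both ✓
  (2) {p4, p2, p1, p3}: 2/4 true — not all ✓
  (3) {p3, p2, p4, p0}: 1 true — exactly one ✓
  (4) {p2, p1}: 1 true — exactly one ✓
  (5) {p0, p2, p4, p3}: 1 true — at least one ✓
  (6) {p0, p3, p4}: 1 true — at least one ✓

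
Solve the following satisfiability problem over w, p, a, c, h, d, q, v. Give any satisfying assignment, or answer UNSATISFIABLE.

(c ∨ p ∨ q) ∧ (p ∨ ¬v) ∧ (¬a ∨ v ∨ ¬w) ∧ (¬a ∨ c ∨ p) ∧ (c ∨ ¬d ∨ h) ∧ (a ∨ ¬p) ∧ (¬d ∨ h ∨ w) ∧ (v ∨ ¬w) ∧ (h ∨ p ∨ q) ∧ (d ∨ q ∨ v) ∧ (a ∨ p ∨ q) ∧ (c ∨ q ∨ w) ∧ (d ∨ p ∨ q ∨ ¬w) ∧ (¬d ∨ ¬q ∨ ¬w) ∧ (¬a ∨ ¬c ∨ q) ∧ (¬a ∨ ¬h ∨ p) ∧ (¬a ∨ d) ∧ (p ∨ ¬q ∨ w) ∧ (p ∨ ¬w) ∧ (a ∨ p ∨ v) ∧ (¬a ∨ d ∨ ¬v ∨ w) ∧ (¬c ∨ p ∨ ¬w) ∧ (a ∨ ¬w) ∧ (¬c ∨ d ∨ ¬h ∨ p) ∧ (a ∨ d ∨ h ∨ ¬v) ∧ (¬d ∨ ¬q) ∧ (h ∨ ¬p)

Set w = True.
  then (v ∨ ¬w) forces v = True.
  then (p ∨ ¬w) forces p = True.
  then (a ∨ ¬w) forces a = True.
  then (h ∨ ¬p) forces h = True.
  then (¬a ∨ d) forces d = True.
  then (¬d ∨ ¬q) forces q = False.
  then (¬a ∨ ¬c ∨ q) forces c = False.
All clauses satisfied.

w = True; p = True; a = True; c = False; h = True; d = True; q = False; v = True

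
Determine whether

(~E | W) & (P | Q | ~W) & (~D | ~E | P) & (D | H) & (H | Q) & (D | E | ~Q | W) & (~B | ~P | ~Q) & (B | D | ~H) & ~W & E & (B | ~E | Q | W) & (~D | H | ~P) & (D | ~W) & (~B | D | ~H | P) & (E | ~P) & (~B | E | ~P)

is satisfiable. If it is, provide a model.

Case E = True:
  (~E | W) forces W = True.
  Clause (~W) is falsified — contradiction.
Case E = False:
  Clause (E) is falsified — contradiction.
Both cases fail, so the formula is unsatisfiable.

No satisfying assignment exists.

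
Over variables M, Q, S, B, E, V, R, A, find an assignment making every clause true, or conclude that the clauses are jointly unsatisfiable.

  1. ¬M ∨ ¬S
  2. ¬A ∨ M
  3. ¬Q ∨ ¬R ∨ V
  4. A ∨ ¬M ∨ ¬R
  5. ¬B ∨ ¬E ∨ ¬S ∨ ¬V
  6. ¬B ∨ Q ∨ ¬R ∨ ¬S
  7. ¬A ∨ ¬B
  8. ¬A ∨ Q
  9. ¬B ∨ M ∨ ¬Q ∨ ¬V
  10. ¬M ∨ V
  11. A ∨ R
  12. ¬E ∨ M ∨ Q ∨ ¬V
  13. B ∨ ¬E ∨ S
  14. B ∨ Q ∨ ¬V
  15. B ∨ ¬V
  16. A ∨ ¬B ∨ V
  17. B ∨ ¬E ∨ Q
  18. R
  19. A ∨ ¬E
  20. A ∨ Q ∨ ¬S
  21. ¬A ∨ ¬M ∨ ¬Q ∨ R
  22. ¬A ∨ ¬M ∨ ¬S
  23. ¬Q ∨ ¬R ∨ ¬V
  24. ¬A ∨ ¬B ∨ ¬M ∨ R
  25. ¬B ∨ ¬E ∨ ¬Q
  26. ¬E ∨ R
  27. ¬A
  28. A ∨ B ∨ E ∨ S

Unit clause (R) forces R = True.
Unit clause (¬A) forces A = False.
In (A ∨ ¬M ∨ ¬R) only ¬M is left, so M = False.
In (A ∨ ¬E) only ¬E is left, so E = False.
Set Q = False.
  then (A ∨ Q ∨ ¬S) forces S = False.
  then (A ∨ B ∨ E ∨ S) forces B = True.
  then (A ∨ ¬B ∨ V) forces V = True.
All clauses satisfied.

M = False, Q = False, S = False, B = True, E = False, V = True, R = True, A = False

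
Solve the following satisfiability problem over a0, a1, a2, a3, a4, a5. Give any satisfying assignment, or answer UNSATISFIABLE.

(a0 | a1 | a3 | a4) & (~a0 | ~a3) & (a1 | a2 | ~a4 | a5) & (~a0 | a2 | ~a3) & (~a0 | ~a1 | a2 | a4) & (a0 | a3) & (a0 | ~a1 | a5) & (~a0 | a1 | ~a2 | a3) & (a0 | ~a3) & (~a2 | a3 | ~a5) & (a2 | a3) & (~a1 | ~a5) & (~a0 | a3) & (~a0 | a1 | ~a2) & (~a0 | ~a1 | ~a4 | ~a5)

Unsatisfiable — no assignment works.

Case a0 = True:
  (~a0 | ~a3) forces a3 = False.
  Clause (~a0 | a3) is falsified — contradiction.
Case a0 = False:
  (a0 | a3) forces a3 = True.
  Clause (a0 | ~a3) is falsified — contradiction.
Both cases fail, so the formula is unsatisfiable.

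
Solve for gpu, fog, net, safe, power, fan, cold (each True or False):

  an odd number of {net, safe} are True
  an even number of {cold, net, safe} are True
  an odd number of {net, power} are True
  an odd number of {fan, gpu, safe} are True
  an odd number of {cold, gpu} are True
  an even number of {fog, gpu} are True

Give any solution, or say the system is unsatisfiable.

gpu = False; fog = False; net = True; safe = False; power = False; fan = True; cold = True

{net, safe}: 1 true → odd ✓
{cold, net, safe}: 2 true → even ✓
{net, power}: 1 true → odd ✓
{fan, gpu, safe}: 1 true → odd ✓
{cold, gpu}: 1 true → odd ✓
{fog, gpu}: 0 true → even ✓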